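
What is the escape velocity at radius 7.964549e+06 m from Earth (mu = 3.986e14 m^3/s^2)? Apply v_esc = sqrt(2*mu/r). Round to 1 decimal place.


Step 1: 2*mu/r = 2 * 3.986e14 / 7.964549e+06 = 100093552.0643
Step 2: v_esc = sqrt(100093552.0643) = 10004.7 m/s

10004.7


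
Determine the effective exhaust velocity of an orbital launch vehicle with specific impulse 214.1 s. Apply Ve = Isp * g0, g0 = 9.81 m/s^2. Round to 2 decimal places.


Step 1: Ve = Isp * g0 = 214.1 * 9.81
Step 2: Ve = 2100.32 m/s

2100.32


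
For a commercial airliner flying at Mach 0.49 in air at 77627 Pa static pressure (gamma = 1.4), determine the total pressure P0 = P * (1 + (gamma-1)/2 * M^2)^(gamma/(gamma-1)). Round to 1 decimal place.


Step 1: (gamma-1)/2 * M^2 = 0.2 * 0.2401 = 0.04802
Step 2: 1 + 0.04802 = 1.04802
Step 3: Exponent gamma/(gamma-1) = 3.5
Step 4: P0 = 77627 * 1.04802^3.5 = 91475.8 Pa

91475.8


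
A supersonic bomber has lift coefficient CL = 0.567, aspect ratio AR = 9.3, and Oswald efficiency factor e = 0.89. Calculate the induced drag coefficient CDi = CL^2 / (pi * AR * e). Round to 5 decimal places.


Step 1: CL^2 = 0.567^2 = 0.321489
Step 2: pi * AR * e = 3.14159 * 9.3 * 0.89 = 26.002962
Step 3: CDi = 0.321489 / 26.002962 = 0.01236

0.01236


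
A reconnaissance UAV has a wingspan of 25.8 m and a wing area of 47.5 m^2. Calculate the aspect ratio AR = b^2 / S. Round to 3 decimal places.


Step 1: b^2 = 25.8^2 = 665.64
Step 2: AR = 665.64 / 47.5 = 14.013

14.013


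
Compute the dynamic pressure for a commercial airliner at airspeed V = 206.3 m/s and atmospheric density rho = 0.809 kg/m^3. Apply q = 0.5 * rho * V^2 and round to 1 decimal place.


Step 1: V^2 = 206.3^2 = 42559.69
Step 2: q = 0.5 * 0.809 * 42559.69
Step 3: q = 17215.4 Pa

17215.4


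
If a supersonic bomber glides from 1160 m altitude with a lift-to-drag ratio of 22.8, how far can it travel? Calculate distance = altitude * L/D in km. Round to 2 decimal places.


Step 1: Glide distance = altitude * L/D = 1160 * 22.8 = 26448.0 m
Step 2: Convert to km: 26448.0 / 1000 = 26.45 km

26.45


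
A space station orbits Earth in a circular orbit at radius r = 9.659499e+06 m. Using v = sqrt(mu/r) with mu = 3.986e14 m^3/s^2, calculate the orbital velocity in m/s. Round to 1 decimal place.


Step 1: mu / r = 3.986e14 / 9.659499e+06 = 41265080.1041
Step 2: v = sqrt(41265080.1041) = 6423.8 m/s

6423.8


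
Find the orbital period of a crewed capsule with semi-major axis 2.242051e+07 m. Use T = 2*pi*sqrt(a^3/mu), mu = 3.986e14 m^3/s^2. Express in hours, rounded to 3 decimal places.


Step 1: a^3 / mu = 1.127033e+22 / 3.986e14 = 2.827478e+07
Step 2: sqrt(2.827478e+07) = 5317.4031 s
Step 3: T = 2*pi * 5317.4031 = 33410.23 s
Step 4: T in hours = 33410.23 / 3600 = 9.281 hours

9.281


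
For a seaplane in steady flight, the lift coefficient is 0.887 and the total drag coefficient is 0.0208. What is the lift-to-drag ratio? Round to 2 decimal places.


Step 1: L/D = CL / CD = 0.887 / 0.0208
Step 2: L/D = 42.64

42.64


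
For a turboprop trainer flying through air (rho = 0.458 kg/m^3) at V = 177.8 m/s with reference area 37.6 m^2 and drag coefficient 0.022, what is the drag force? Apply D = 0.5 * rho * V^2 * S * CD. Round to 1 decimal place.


Step 1: Dynamic pressure q = 0.5 * 0.458 * 177.8^2 = 7239.3404 Pa
Step 2: Drag D = q * S * CD = 7239.3404 * 37.6 * 0.022
Step 3: D = 5988.4 N

5988.4


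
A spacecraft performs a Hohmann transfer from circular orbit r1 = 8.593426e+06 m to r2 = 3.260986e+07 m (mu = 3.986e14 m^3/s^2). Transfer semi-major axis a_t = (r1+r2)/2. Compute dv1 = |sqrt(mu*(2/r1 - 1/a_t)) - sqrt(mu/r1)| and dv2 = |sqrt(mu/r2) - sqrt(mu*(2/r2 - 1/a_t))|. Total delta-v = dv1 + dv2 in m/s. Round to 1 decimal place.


Step 1: Transfer semi-major axis a_t = (8.593426e+06 + 3.260986e+07) / 2 = 2.060164e+07 m
Step 2: v1 (circular at r1) = sqrt(mu/r1) = 6810.6 m/s
Step 3: v_t1 = sqrt(mu*(2/r1 - 1/a_t)) = 8568.58 m/s
Step 4: dv1 = |8568.58 - 6810.6| = 1757.98 m/s
Step 5: v2 (circular at r2) = 3496.18 m/s, v_t2 = 2258.01 m/s
Step 6: dv2 = |3496.18 - 2258.01| = 1238.17 m/s
Step 7: Total delta-v = 1757.98 + 1238.17 = 2996.2 m/s

2996.2


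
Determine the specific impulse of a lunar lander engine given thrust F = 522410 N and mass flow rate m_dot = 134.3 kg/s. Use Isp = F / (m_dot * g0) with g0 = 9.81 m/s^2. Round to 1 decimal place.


Step 1: m_dot * g0 = 134.3 * 9.81 = 1317.48
Step 2: Isp = 522410 / 1317.48 = 396.5 s

396.5


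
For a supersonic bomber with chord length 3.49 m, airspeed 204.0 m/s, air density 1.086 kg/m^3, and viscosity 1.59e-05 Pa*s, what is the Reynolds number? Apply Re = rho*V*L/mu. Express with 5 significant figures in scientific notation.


Step 1: Numerator = rho * V * L = 1.086 * 204.0 * 3.49 = 773.18856
Step 2: Re = 773.18856 / 1.59e-05
Step 3: Re = 4.8628e+07

4.8628e+07


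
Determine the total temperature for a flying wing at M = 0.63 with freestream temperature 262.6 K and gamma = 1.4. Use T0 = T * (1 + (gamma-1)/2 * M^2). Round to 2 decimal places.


Step 1: (gamma-1)/2 = 0.2
Step 2: M^2 = 0.3969
Step 3: 1 + 0.2 * 0.3969 = 1.07938
Step 4: T0 = 262.6 * 1.07938 = 283.45 K

283.45


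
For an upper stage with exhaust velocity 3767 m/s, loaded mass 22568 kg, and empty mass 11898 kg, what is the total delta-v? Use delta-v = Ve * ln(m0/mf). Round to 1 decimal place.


Step 1: Mass ratio m0/mf = 22568 / 11898 = 1.896789
Step 2: ln(1.896789) = 0.640163
Step 3: delta-v = 3767 * 0.640163 = 2411.5 m/s

2411.5


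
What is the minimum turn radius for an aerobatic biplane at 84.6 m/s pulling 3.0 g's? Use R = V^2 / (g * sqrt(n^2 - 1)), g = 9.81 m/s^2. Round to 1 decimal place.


Step 1: V^2 = 84.6^2 = 7157.16
Step 2: n^2 - 1 = 3.0^2 - 1 = 8.0
Step 3: sqrt(8.0) = 2.828427
Step 4: R = 7157.16 / (9.81 * 2.828427) = 257.9 m

257.9


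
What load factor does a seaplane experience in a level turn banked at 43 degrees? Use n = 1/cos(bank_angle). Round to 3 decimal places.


Step 1: Convert 43 degrees to radians = 0.750492
Step 2: cos(43 deg) = 0.731354
Step 3: n = 1 / 0.731354 = 1.367

1.367


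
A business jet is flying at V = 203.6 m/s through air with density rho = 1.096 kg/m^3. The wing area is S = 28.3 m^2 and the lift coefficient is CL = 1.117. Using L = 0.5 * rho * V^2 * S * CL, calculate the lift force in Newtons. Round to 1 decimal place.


Step 1: Calculate dynamic pressure q = 0.5 * 1.096 * 203.6^2 = 0.5 * 1.096 * 41452.96 = 22716.2221 Pa
Step 2: Multiply by wing area and lift coefficient: L = 22716.2221 * 28.3 * 1.117
Step 3: L = 642869.0849 * 1.117 = 718084.8 N

718084.8


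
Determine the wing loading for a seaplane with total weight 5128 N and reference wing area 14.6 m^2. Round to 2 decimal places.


Step 1: Wing loading = W / S = 5128 / 14.6
Step 2: Wing loading = 351.23 N/m^2

351.23


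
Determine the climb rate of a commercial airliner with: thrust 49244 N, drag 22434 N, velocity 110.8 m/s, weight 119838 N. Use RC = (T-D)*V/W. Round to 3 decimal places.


Step 1: Excess thrust = T - D = 49244 - 22434 = 26810 N
Step 2: Excess power = 26810 * 110.8 = 2970548.0 W
Step 3: RC = 2970548.0 / 119838 = 24.788 m/s

24.788


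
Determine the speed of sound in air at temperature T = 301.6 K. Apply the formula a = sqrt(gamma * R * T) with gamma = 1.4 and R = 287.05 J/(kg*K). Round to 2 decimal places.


Step 1: gamma * R * T = 1.4 * 287.05 * 301.6 = 121203.992
Step 2: a = sqrt(121203.992) = 348.14 m/s

348.14


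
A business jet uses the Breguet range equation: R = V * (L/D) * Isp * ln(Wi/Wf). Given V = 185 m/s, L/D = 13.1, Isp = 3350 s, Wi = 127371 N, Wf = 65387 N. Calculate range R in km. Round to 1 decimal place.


Step 1: Coefficient = V * (L/D) * Isp = 185 * 13.1 * 3350 = 8118725.0 m
Step 2: Wi/Wf = 127371 / 65387 = 1.947956
Step 3: ln(1.947956) = 0.666781
Step 4: R = 8118725.0 * 0.666781 = 5413408.5 m = 5413.4 km

5413.4


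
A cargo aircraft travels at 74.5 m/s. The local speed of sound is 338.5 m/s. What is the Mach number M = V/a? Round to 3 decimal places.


Step 1: M = V / a = 74.5 / 338.5
Step 2: M = 0.220

0.220


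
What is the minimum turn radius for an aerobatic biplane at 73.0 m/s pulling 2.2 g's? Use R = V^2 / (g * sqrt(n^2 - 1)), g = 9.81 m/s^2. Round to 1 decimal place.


Step 1: V^2 = 73.0^2 = 5329.0
Step 2: n^2 - 1 = 2.2^2 - 1 = 3.84
Step 3: sqrt(3.84) = 1.959592
Step 4: R = 5329.0 / (9.81 * 1.959592) = 277.2 m

277.2


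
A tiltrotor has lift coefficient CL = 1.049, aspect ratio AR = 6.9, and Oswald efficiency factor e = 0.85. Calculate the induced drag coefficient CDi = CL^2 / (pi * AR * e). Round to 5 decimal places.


Step 1: CL^2 = 1.049^2 = 1.100401
Step 2: pi * AR * e = 3.14159 * 6.9 * 0.85 = 18.425441
Step 3: CDi = 1.100401 / 18.425441 = 0.05972

0.05972


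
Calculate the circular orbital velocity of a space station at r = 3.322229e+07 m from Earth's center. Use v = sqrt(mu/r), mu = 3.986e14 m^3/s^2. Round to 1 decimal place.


Step 1: mu / r = 3.986e14 / 3.322229e+07 = 11997968.8336
Step 2: v = sqrt(11997968.8336) = 3463.8 m/s

3463.8


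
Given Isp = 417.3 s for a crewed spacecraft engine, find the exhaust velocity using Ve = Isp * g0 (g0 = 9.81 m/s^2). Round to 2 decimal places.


Step 1: Ve = Isp * g0 = 417.3 * 9.81
Step 2: Ve = 4093.71 m/s

4093.71


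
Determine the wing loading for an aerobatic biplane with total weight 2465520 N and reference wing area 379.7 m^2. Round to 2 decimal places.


Step 1: Wing loading = W / S = 2465520 / 379.7
Step 2: Wing loading = 6493.34 N/m^2

6493.34


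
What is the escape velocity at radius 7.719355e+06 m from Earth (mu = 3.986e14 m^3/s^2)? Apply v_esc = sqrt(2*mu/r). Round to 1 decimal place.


Step 1: 2*mu/r = 2 * 3.986e14 / 7.719355e+06 = 103272877.0733
Step 2: v_esc = sqrt(103272877.0733) = 10162.3 m/s

10162.3


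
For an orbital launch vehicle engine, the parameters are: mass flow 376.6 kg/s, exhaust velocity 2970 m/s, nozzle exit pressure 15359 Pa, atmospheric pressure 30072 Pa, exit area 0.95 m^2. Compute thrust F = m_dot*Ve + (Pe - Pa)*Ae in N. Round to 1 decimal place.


Step 1: Momentum thrust = m_dot * Ve = 376.6 * 2970 = 1118502.0 N
Step 2: Pressure thrust = (Pe - Pa) * Ae = (15359 - 30072) * 0.95 = -13977.35 N
Step 3: Total thrust F = 1118502.0 + -13977.35 = 1104524.7 N

1104524.7


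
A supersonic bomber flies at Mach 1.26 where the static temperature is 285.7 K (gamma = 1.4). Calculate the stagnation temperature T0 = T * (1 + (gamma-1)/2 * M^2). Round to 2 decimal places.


Step 1: (gamma-1)/2 = 0.2
Step 2: M^2 = 1.5876
Step 3: 1 + 0.2 * 1.5876 = 1.31752
Step 4: T0 = 285.7 * 1.31752 = 376.42 K

376.42


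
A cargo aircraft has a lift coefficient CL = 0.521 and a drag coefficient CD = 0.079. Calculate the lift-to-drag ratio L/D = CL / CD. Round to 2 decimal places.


Step 1: L/D = CL / CD = 0.521 / 0.079
Step 2: L/D = 6.59

6.59


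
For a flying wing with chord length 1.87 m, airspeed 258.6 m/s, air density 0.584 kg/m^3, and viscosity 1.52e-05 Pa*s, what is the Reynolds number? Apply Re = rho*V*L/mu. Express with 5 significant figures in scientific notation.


Step 1: Numerator = rho * V * L = 0.584 * 258.6 * 1.87 = 282.411888
Step 2: Re = 282.411888 / 1.52e-05
Step 3: Re = 1.8580e+07

1.8580e+07


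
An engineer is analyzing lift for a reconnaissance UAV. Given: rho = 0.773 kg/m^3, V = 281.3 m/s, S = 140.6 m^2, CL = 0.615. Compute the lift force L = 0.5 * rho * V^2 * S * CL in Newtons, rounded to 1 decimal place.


Step 1: Calculate dynamic pressure q = 0.5 * 0.773 * 281.3^2 = 0.5 * 0.773 * 79129.69 = 30583.6252 Pa
Step 2: Multiply by wing area and lift coefficient: L = 30583.6252 * 140.6 * 0.615
Step 3: L = 4300057.701 * 0.615 = 2644535.5 N

2644535.5


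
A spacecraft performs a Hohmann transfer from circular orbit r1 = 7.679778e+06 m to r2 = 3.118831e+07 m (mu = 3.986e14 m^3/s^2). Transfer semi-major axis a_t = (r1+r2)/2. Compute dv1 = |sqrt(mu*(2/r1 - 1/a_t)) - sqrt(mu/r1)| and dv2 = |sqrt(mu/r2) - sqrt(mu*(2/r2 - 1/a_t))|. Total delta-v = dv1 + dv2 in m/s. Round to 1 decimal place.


Step 1: Transfer semi-major axis a_t = (7.679778e+06 + 3.118831e+07) / 2 = 1.943404e+07 m
Step 2: v1 (circular at r1) = sqrt(mu/r1) = 7204.34 m/s
Step 3: v_t1 = sqrt(mu*(2/r1 - 1/a_t)) = 9126.59 m/s
Step 4: dv1 = |9126.59 - 7204.34| = 1922.25 m/s
Step 5: v2 (circular at r2) = 3574.97 m/s, v_t2 = 2247.32 m/s
Step 6: dv2 = |3574.97 - 2247.32| = 1327.65 m/s
Step 7: Total delta-v = 1922.25 + 1327.65 = 3249.9 m/s

3249.9


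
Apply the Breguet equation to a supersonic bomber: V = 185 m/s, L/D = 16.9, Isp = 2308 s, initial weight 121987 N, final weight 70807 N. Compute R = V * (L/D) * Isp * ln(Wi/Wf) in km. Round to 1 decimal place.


Step 1: Coefficient = V * (L/D) * Isp = 185 * 16.9 * 2308 = 7215962.0 m
Step 2: Wi/Wf = 121987 / 70807 = 1.72281
Step 3: ln(1.72281) = 0.543957
Step 4: R = 7215962.0 * 0.543957 = 3925170.3 m = 3925.2 km

3925.2


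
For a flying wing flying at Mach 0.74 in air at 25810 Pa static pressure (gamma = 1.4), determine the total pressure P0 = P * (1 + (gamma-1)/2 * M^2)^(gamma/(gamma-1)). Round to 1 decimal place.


Step 1: (gamma-1)/2 * M^2 = 0.2 * 0.5476 = 0.10952
Step 2: 1 + 0.10952 = 1.10952
Step 3: Exponent gamma/(gamma-1) = 3.5
Step 4: P0 = 25810 * 1.10952^3.5 = 37133.1 Pa

37133.1


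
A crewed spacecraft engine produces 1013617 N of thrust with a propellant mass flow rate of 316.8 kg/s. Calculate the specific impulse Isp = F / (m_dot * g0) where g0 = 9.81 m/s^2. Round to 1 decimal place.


Step 1: m_dot * g0 = 316.8 * 9.81 = 3107.81
Step 2: Isp = 1013617 / 3107.81 = 326.2 s

326.2


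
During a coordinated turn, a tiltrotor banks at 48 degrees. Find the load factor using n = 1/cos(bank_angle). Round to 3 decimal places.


Step 1: Convert 48 degrees to radians = 0.837758
Step 2: cos(48 deg) = 0.669131
Step 3: n = 1 / 0.669131 = 1.494

1.494


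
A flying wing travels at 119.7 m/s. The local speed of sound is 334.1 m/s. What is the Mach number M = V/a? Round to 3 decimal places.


Step 1: M = V / a = 119.7 / 334.1
Step 2: M = 0.358

0.358


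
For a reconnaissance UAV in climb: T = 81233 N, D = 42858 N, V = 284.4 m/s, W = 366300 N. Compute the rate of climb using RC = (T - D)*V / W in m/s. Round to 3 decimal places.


Step 1: Excess thrust = T - D = 81233 - 42858 = 38375 N
Step 2: Excess power = 38375 * 284.4 = 10913850.0 W
Step 3: RC = 10913850.0 / 366300 = 29.795 m/s

29.795


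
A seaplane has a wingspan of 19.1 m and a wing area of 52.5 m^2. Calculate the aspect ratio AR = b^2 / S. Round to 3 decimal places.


Step 1: b^2 = 19.1^2 = 364.81
Step 2: AR = 364.81 / 52.5 = 6.949

6.949


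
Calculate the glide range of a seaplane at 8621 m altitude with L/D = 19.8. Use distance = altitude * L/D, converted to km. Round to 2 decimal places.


Step 1: Glide distance = altitude * L/D = 8621 * 19.8 = 170695.8 m
Step 2: Convert to km: 170695.8 / 1000 = 170.70 km

170.70


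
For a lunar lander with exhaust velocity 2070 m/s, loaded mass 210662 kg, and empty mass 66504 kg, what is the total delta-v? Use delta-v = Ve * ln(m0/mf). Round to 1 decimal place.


Step 1: Mass ratio m0/mf = 210662 / 66504 = 3.167659
Step 2: ln(3.167659) = 1.152993
Step 3: delta-v = 2070 * 1.152993 = 2386.7 m/s

2386.7


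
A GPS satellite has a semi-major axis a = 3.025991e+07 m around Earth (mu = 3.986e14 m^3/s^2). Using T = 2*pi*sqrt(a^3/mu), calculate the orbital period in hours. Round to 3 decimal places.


Step 1: a^3 / mu = 2.770785e+22 / 3.986e14 = 6.951293e+07
Step 2: sqrt(6.951293e+07) = 8337.4415 s
Step 3: T = 2*pi * 8337.4415 = 52385.69 s
Step 4: T in hours = 52385.69 / 3600 = 14.552 hours

14.552


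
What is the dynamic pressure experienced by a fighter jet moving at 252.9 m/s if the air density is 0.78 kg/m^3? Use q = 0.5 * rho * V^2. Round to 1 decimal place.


Step 1: V^2 = 252.9^2 = 63958.41
Step 2: q = 0.5 * 0.78 * 63958.41
Step 3: q = 24943.8 Pa

24943.8


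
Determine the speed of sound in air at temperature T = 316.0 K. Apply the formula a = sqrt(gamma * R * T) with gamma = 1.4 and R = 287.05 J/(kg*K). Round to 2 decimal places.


Step 1: gamma * R * T = 1.4 * 287.05 * 316.0 = 126990.92
Step 2: a = sqrt(126990.92) = 356.36 m/s

356.36


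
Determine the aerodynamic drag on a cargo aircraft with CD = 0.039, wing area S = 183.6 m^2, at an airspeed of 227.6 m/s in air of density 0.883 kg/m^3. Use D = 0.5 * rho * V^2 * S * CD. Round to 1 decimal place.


Step 1: Dynamic pressure q = 0.5 * 0.883 * 227.6^2 = 22870.477 Pa
Step 2: Drag D = q * S * CD = 22870.477 * 183.6 * 0.039
Step 3: D = 163761.8 N

163761.8


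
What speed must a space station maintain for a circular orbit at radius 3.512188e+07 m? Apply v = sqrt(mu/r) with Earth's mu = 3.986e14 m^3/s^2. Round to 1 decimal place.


Step 1: mu / r = 3.986e14 / 3.512188e+07 = 11349050.7911
Step 2: v = sqrt(11349050.7911) = 3368.8 m/s

3368.8


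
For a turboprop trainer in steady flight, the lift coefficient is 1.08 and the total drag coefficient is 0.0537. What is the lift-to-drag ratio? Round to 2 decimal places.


Step 1: L/D = CL / CD = 1.08 / 0.0537
Step 2: L/D = 20.11

20.11


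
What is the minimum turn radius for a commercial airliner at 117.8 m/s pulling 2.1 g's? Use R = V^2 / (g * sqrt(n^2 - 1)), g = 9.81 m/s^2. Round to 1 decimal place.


Step 1: V^2 = 117.8^2 = 13876.84
Step 2: n^2 - 1 = 2.1^2 - 1 = 3.41
Step 3: sqrt(3.41) = 1.846619
Step 4: R = 13876.84 / (9.81 * 1.846619) = 766.0 m

766.0


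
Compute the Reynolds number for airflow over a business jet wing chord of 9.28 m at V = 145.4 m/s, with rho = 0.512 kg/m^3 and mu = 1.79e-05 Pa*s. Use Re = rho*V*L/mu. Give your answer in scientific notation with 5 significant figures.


Step 1: Numerator = rho * V * L = 0.512 * 145.4 * 9.28 = 690.847744
Step 2: Re = 690.847744 / 1.79e-05
Step 3: Re = 3.8595e+07

3.8595e+07


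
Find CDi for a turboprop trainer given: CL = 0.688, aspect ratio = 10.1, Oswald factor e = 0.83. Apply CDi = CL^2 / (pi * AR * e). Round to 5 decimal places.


Step 1: CL^2 = 0.688^2 = 0.473344
Step 2: pi * AR * e = 3.14159 * 10.1 * 0.83 = 26.335971
Step 3: CDi = 0.473344 / 26.335971 = 0.01797

0.01797


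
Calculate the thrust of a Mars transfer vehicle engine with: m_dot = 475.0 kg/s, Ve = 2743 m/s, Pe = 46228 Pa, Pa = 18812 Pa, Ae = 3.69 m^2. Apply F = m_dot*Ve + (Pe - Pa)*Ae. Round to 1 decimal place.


Step 1: Momentum thrust = m_dot * Ve = 475.0 * 2743 = 1302925.0 N
Step 2: Pressure thrust = (Pe - Pa) * Ae = (46228 - 18812) * 3.69 = 101165.04 N
Step 3: Total thrust F = 1302925.0 + 101165.04 = 1404090.0 N

1404090.0


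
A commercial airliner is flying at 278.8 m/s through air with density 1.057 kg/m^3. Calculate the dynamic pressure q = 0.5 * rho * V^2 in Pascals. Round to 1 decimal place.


Step 1: V^2 = 278.8^2 = 77729.44
Step 2: q = 0.5 * 1.057 * 77729.44
Step 3: q = 41080.0 Pa

41080.0


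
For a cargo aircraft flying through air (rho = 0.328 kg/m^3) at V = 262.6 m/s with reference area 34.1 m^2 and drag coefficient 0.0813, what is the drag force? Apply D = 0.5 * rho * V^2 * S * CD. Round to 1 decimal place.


Step 1: Dynamic pressure q = 0.5 * 0.328 * 262.6^2 = 11309.2366 Pa
Step 2: Drag D = q * S * CD = 11309.2366 * 34.1 * 0.0813
Step 3: D = 31352.9 N

31352.9


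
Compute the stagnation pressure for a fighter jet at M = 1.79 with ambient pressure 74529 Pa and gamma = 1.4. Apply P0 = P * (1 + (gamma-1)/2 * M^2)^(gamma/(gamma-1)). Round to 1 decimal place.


Step 1: (gamma-1)/2 * M^2 = 0.2 * 3.2041 = 0.64082
Step 2: 1 + 0.64082 = 1.64082
Step 3: Exponent gamma/(gamma-1) = 3.5
Step 4: P0 = 74529 * 1.64082^3.5 = 421734.0 Pa

421734.0


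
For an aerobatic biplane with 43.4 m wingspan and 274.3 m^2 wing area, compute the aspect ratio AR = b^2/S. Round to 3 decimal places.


Step 1: b^2 = 43.4^2 = 1883.56
Step 2: AR = 1883.56 / 274.3 = 6.867

6.867


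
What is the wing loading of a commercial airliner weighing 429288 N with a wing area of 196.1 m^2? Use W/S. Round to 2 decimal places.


Step 1: Wing loading = W / S = 429288 / 196.1
Step 2: Wing loading = 2189.13 N/m^2

2189.13


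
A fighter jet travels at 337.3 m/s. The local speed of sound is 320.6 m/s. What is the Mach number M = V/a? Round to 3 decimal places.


Step 1: M = V / a = 337.3 / 320.6
Step 2: M = 1.052

1.052


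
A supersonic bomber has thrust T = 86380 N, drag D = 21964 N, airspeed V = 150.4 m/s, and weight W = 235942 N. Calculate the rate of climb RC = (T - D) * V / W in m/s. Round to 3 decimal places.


Step 1: Excess thrust = T - D = 86380 - 21964 = 64416 N
Step 2: Excess power = 64416 * 150.4 = 9688166.4 W
Step 3: RC = 9688166.4 / 235942 = 41.062 m/s

41.062


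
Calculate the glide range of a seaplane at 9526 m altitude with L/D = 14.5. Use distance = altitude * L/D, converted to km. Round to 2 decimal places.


Step 1: Glide distance = altitude * L/D = 9526 * 14.5 = 138127.0 m
Step 2: Convert to km: 138127.0 / 1000 = 138.13 km

138.13


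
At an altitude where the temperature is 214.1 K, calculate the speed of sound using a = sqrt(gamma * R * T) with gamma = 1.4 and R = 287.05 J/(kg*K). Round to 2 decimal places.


Step 1: gamma * R * T = 1.4 * 287.05 * 214.1 = 86040.367
Step 2: a = sqrt(86040.367) = 293.33 m/s

293.33


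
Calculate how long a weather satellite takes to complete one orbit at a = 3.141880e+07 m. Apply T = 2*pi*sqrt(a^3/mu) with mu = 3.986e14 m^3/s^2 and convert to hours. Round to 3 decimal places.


Step 1: a^3 / mu = 3.101479e+22 / 3.986e14 = 7.780930e+07
Step 2: sqrt(7.780930e+07) = 8820.9578 s
Step 3: T = 2*pi * 8820.9578 = 55423.71 s
Step 4: T in hours = 55423.71 / 3600 = 15.395 hours

15.395


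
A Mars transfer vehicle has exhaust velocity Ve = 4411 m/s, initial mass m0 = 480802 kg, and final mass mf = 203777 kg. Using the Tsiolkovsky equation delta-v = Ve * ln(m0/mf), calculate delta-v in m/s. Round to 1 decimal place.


Step 1: Mass ratio m0/mf = 480802 / 203777 = 2.359452
Step 2: ln(2.359452) = 0.858429
Step 3: delta-v = 4411 * 0.858429 = 3786.5 m/s

3786.5


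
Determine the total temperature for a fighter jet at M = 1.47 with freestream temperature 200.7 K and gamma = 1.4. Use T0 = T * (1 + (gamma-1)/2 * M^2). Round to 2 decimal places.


Step 1: (gamma-1)/2 = 0.2
Step 2: M^2 = 2.1609
Step 3: 1 + 0.2 * 2.1609 = 1.43218
Step 4: T0 = 200.7 * 1.43218 = 287.44 K

287.44


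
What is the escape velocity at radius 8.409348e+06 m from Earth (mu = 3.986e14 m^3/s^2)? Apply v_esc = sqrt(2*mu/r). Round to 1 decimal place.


Step 1: 2*mu/r = 2 * 3.986e14 / 8.409348e+06 = 94799263.8668
Step 2: v_esc = sqrt(94799263.8668) = 9736.5 m/s

9736.5


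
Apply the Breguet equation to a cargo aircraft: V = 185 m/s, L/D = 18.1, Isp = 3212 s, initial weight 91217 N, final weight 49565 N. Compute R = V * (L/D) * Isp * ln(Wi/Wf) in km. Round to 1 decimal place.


Step 1: Coefficient = V * (L/D) * Isp = 185 * 18.1 * 3212 = 10755382.0 m
Step 2: Wi/Wf = 91217 / 49565 = 1.840351
Step 3: ln(1.840351) = 0.609956
Step 4: R = 10755382.0 * 0.609956 = 6560313.5 m = 6560.3 km

6560.3


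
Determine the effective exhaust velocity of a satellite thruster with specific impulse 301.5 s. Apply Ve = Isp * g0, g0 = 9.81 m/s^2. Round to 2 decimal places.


Step 1: Ve = Isp * g0 = 301.5 * 9.81
Step 2: Ve = 2957.72 m/s

2957.72


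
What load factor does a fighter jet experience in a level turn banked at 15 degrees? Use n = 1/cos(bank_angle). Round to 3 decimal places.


Step 1: Convert 15 degrees to radians = 0.261799
Step 2: cos(15 deg) = 0.965926
Step 3: n = 1 / 0.965926 = 1.035

1.035


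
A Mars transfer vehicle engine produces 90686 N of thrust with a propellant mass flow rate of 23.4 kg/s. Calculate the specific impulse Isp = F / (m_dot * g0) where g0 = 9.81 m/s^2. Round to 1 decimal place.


Step 1: m_dot * g0 = 23.4 * 9.81 = 229.55
Step 2: Isp = 90686 / 229.55 = 395.1 s

395.1


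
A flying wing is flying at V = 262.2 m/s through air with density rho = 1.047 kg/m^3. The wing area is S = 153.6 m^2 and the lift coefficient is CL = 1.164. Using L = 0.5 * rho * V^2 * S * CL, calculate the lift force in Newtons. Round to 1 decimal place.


Step 1: Calculate dynamic pressure q = 0.5 * 1.047 * 262.2^2 = 0.5 * 1.047 * 68748.84 = 35990.0177 Pa
Step 2: Multiply by wing area and lift coefficient: L = 35990.0177 * 153.6 * 1.164
Step 3: L = 5528066.7249 * 1.164 = 6434669.7 N

6434669.7


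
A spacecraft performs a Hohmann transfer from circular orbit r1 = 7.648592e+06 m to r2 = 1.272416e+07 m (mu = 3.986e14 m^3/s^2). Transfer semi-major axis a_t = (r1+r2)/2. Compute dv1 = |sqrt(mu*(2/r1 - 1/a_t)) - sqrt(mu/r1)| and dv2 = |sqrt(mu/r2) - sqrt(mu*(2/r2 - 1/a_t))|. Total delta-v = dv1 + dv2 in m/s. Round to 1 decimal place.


Step 1: Transfer semi-major axis a_t = (7.648592e+06 + 1.272416e+07) / 2 = 1.018638e+07 m
Step 2: v1 (circular at r1) = sqrt(mu/r1) = 7219.01 m/s
Step 3: v_t1 = sqrt(mu*(2/r1 - 1/a_t)) = 8068.31 m/s
Step 4: dv1 = |8068.31 - 7219.01| = 849.3 m/s
Step 5: v2 (circular at r2) = 5596.98 m/s, v_t2 = 4849.92 m/s
Step 6: dv2 = |5596.98 - 4849.92| = 747.06 m/s
Step 7: Total delta-v = 849.3 + 747.06 = 1596.4 m/s

1596.4


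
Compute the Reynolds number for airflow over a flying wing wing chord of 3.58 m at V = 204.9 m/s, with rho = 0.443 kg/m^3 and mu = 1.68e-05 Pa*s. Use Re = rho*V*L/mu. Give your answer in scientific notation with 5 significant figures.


Step 1: Numerator = rho * V * L = 0.443 * 204.9 * 3.58 = 324.959106
Step 2: Re = 324.959106 / 1.68e-05
Step 3: Re = 1.9343e+07

1.9343e+07


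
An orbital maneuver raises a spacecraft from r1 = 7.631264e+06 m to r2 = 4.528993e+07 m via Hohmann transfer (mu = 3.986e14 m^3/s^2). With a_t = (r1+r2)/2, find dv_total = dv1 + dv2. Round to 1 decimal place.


Step 1: Transfer semi-major axis a_t = (7.631264e+06 + 4.528993e+07) / 2 = 2.646060e+07 m
Step 2: v1 (circular at r1) = sqrt(mu/r1) = 7227.21 m/s
Step 3: v_t1 = sqrt(mu*(2/r1 - 1/a_t)) = 9455.22 m/s
Step 4: dv1 = |9455.22 - 7227.21| = 2228.01 m/s
Step 5: v2 (circular at r2) = 2966.66 m/s, v_t2 = 1593.19 m/s
Step 6: dv2 = |2966.66 - 1593.19| = 1373.48 m/s
Step 7: Total delta-v = 2228.01 + 1373.48 = 3601.5 m/s

3601.5


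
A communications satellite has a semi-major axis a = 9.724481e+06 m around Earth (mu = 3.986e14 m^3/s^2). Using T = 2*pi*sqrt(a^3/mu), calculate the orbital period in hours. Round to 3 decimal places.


Step 1: a^3 / mu = 9.196007e+20 / 3.986e14 = 2.307077e+06
Step 2: sqrt(2.307077e+06) = 1518.9064 s
Step 3: T = 2*pi * 1518.9064 = 9543.57 s
Step 4: T in hours = 9543.57 / 3600 = 2.651 hours

2.651


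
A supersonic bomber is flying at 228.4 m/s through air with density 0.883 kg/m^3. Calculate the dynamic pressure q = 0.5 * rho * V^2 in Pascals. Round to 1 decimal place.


Step 1: V^2 = 228.4^2 = 52166.56
Step 2: q = 0.5 * 0.883 * 52166.56
Step 3: q = 23031.5 Pa

23031.5


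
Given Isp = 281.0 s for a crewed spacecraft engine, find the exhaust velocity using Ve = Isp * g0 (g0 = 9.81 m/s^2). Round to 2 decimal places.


Step 1: Ve = Isp * g0 = 281.0 * 9.81
Step 2: Ve = 2756.61 m/s

2756.61


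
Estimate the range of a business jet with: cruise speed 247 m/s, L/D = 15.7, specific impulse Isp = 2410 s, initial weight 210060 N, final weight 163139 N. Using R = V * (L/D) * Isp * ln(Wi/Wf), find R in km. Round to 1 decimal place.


Step 1: Coefficient = V * (L/D) * Isp = 247 * 15.7 * 2410 = 9345739.0 m
Step 2: Wi/Wf = 210060 / 163139 = 1.287614
Step 3: ln(1.287614) = 0.252791
Step 4: R = 9345739.0 * 0.252791 = 2362515.0 m = 2362.5 km

2362.5


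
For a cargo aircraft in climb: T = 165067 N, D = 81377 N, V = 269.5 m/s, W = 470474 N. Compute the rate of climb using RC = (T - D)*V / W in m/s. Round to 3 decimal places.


Step 1: Excess thrust = T - D = 165067 - 81377 = 83690 N
Step 2: Excess power = 83690 * 269.5 = 22554455.0 W
Step 3: RC = 22554455.0 / 470474 = 47.940 m/s

47.940


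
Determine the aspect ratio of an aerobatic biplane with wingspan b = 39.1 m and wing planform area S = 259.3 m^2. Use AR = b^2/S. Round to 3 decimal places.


Step 1: b^2 = 39.1^2 = 1528.81
Step 2: AR = 1528.81 / 259.3 = 5.896

5.896


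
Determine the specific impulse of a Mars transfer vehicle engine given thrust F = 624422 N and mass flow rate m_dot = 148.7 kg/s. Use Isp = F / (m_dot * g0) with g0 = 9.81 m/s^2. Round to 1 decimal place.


Step 1: m_dot * g0 = 148.7 * 9.81 = 1458.75
Step 2: Isp = 624422 / 1458.75 = 428.1 s

428.1


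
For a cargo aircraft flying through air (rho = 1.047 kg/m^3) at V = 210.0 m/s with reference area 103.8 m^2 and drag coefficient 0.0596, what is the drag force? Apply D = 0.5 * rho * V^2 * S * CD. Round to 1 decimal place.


Step 1: Dynamic pressure q = 0.5 * 1.047 * 210.0^2 = 23086.35 Pa
Step 2: Drag D = q * S * CD = 23086.35 * 103.8 * 0.0596
Step 3: D = 142823.2 N

142823.2


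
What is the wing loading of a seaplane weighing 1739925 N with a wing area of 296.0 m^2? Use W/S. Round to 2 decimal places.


Step 1: Wing loading = W / S = 1739925 / 296.0
Step 2: Wing loading = 5878.13 N/m^2

5878.13


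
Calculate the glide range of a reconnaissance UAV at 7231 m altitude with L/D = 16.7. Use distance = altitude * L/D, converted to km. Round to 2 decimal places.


Step 1: Glide distance = altitude * L/D = 7231 * 16.7 = 120757.7 m
Step 2: Convert to km: 120757.7 / 1000 = 120.76 km

120.76


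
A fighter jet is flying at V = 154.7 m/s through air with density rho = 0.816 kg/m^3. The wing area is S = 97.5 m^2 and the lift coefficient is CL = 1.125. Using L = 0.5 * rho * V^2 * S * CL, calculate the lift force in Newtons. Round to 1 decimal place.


Step 1: Calculate dynamic pressure q = 0.5 * 0.816 * 154.7^2 = 0.5 * 0.816 * 23932.09 = 9764.2927 Pa
Step 2: Multiply by wing area and lift coefficient: L = 9764.2927 * 97.5 * 1.125
Step 3: L = 952018.5402 * 1.125 = 1071020.9 N

1071020.9


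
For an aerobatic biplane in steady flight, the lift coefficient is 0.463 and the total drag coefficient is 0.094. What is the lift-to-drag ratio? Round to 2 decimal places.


Step 1: L/D = CL / CD = 0.463 / 0.094
Step 2: L/D = 4.93

4.93


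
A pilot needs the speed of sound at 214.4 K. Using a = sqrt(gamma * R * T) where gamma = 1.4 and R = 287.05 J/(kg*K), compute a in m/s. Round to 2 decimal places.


Step 1: gamma * R * T = 1.4 * 287.05 * 214.4 = 86160.928
Step 2: a = sqrt(86160.928) = 293.53 m/s

293.53


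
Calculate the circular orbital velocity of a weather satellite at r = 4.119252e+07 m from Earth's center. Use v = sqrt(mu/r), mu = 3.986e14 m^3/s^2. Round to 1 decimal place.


Step 1: mu / r = 3.986e14 / 4.119252e+07 = 9676514.0856
Step 2: v = sqrt(9676514.0856) = 3110.7 m/s

3110.7


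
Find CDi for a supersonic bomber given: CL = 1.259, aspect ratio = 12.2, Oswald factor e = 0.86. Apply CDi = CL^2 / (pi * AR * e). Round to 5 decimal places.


Step 1: CL^2 = 1.259^2 = 1.585081
Step 2: pi * AR * e = 3.14159 * 12.2 * 0.86 = 32.96159
Step 3: CDi = 1.585081 / 32.96159 = 0.04809

0.04809


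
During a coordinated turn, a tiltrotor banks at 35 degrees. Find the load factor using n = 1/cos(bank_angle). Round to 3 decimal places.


Step 1: Convert 35 degrees to radians = 0.610865
Step 2: cos(35 deg) = 0.819152
Step 3: n = 1 / 0.819152 = 1.221

1.221


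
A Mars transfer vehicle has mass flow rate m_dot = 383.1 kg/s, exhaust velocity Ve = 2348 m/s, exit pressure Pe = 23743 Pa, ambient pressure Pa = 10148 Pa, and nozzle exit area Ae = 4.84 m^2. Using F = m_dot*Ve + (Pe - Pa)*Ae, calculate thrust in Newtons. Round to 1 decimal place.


Step 1: Momentum thrust = m_dot * Ve = 383.1 * 2348 = 899518.8 N
Step 2: Pressure thrust = (Pe - Pa) * Ae = (23743 - 10148) * 4.84 = 65799.80 N
Step 3: Total thrust F = 899518.8 + 65799.80 = 965318.6 N

965318.6


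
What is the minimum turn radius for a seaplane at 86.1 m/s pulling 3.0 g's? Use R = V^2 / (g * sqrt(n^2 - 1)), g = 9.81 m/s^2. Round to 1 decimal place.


Step 1: V^2 = 86.1^2 = 7413.21
Step 2: n^2 - 1 = 3.0^2 - 1 = 8.0
Step 3: sqrt(8.0) = 2.828427
Step 4: R = 7413.21 / (9.81 * 2.828427) = 267.2 m

267.2


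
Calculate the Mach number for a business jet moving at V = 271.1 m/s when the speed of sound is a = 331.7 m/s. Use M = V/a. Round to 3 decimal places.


Step 1: M = V / a = 271.1 / 331.7
Step 2: M = 0.817

0.817


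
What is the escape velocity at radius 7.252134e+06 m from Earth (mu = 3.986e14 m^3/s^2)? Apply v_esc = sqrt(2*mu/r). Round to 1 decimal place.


Step 1: 2*mu/r = 2 * 3.986e14 / 7.252134e+06 = 109926264.4623
Step 2: v_esc = sqrt(109926264.4623) = 10484.6 m/s

10484.6


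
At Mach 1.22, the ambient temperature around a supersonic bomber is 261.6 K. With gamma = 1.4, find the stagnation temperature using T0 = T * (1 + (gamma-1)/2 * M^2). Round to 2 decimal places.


Step 1: (gamma-1)/2 = 0.2
Step 2: M^2 = 1.4884
Step 3: 1 + 0.2 * 1.4884 = 1.29768
Step 4: T0 = 261.6 * 1.29768 = 339.47 K

339.47


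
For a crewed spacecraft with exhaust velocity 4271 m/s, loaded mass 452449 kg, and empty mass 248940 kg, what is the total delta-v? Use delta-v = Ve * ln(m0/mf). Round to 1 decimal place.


Step 1: Mass ratio m0/mf = 452449 / 248940 = 1.817502
Step 2: ln(1.817502) = 0.597463
Step 3: delta-v = 4271 * 0.597463 = 2551.8 m/s

2551.8


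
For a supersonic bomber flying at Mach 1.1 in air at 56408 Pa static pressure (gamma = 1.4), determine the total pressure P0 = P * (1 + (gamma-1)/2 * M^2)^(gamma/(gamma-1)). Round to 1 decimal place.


Step 1: (gamma-1)/2 * M^2 = 0.2 * 1.21 = 0.242
Step 2: 1 + 0.242 = 1.242
Step 3: Exponent gamma/(gamma-1) = 3.5
Step 4: P0 = 56408 * 1.242^3.5 = 120438.8 Pa

120438.8


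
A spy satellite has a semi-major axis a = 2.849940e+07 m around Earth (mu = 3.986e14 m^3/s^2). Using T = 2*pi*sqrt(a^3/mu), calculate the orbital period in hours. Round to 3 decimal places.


Step 1: a^3 / mu = 2.314766e+22 / 3.986e14 = 5.807241e+07
Step 2: sqrt(5.807241e+07) = 7620.5256 s
Step 3: T = 2*pi * 7620.5256 = 47881.17 s
Step 4: T in hours = 47881.17 / 3600 = 13.300 hours

13.300


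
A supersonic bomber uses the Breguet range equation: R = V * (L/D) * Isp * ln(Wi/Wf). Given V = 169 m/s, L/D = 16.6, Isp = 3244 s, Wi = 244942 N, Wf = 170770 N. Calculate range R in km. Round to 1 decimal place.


Step 1: Coefficient = V * (L/D) * Isp = 169 * 16.6 * 3244 = 9100717.6 m
Step 2: Wi/Wf = 244942 / 170770 = 1.434339
Step 3: ln(1.434339) = 0.360704
Step 4: R = 9100717.6 * 0.360704 = 3282663.7 m = 3282.7 km

3282.7


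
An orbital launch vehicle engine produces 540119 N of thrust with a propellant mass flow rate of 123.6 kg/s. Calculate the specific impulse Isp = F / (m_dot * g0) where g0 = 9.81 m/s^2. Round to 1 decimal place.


Step 1: m_dot * g0 = 123.6 * 9.81 = 1212.52
Step 2: Isp = 540119 / 1212.52 = 445.5 s

445.5


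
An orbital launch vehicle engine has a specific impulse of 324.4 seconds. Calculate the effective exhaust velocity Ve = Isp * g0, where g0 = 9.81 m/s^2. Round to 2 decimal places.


Step 1: Ve = Isp * g0 = 324.4 * 9.81
Step 2: Ve = 3182.36 m/s

3182.36


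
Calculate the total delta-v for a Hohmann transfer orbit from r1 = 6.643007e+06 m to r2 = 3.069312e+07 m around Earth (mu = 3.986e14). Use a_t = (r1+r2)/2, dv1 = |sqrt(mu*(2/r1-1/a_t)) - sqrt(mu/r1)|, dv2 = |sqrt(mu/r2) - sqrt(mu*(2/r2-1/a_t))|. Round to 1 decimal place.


Step 1: Transfer semi-major axis a_t = (6.643007e+06 + 3.069312e+07) / 2 = 1.866806e+07 m
Step 2: v1 (circular at r1) = sqrt(mu/r1) = 7746.16 m/s
Step 3: v_t1 = sqrt(mu*(2/r1 - 1/a_t)) = 9932.47 m/s
Step 4: dv1 = |9932.47 - 7746.16| = 2186.31 m/s
Step 5: v2 (circular at r2) = 3603.7 m/s, v_t2 = 2149.71 m/s
Step 6: dv2 = |3603.7 - 2149.71| = 1453.98 m/s
Step 7: Total delta-v = 2186.31 + 1453.98 = 3640.3 m/s

3640.3


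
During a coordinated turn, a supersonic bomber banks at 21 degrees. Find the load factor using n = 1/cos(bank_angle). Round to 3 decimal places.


Step 1: Convert 21 degrees to radians = 0.366519
Step 2: cos(21 deg) = 0.93358
Step 3: n = 1 / 0.93358 = 1.071

1.071


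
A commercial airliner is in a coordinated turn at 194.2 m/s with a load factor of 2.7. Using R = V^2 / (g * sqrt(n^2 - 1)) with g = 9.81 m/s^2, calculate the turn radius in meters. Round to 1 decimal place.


Step 1: V^2 = 194.2^2 = 37713.64
Step 2: n^2 - 1 = 2.7^2 - 1 = 6.29
Step 3: sqrt(6.29) = 2.507987
Step 4: R = 37713.64 / (9.81 * 2.507987) = 1532.9 m

1532.9


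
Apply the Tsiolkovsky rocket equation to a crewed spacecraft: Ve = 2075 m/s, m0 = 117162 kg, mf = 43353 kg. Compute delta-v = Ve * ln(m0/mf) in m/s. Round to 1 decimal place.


Step 1: Mass ratio m0/mf = 117162 / 43353 = 2.702512
Step 2: ln(2.702512) = 0.994182
Step 3: delta-v = 2075 * 0.994182 = 2062.9 m/s

2062.9


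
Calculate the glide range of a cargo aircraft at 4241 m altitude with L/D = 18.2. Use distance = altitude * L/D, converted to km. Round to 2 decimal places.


Step 1: Glide distance = altitude * L/D = 4241 * 18.2 = 77186.2 m
Step 2: Convert to km: 77186.2 / 1000 = 77.19 km

77.19


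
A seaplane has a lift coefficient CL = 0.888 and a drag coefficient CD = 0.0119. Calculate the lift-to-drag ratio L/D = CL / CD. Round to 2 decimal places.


Step 1: L/D = CL / CD = 0.888 / 0.0119
Step 2: L/D = 74.62

74.62


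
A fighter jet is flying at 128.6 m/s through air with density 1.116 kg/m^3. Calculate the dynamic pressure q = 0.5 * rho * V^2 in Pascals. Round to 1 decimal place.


Step 1: V^2 = 128.6^2 = 16537.96
Step 2: q = 0.5 * 1.116 * 16537.96
Step 3: q = 9228.2 Pa

9228.2


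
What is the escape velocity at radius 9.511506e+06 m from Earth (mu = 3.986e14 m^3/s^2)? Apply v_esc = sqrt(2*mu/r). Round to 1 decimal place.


Step 1: 2*mu/r = 2 * 3.986e14 / 9.511506e+06 = 83814277.1502
Step 2: v_esc = sqrt(83814277.1502) = 9155.0 m/s

9155.0


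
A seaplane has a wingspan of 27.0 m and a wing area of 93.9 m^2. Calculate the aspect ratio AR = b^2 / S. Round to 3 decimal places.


Step 1: b^2 = 27.0^2 = 729.0
Step 2: AR = 729.0 / 93.9 = 7.764

7.764


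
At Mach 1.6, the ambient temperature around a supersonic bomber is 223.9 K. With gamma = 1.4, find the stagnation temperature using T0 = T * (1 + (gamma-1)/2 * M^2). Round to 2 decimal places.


Step 1: (gamma-1)/2 = 0.2
Step 2: M^2 = 2.56
Step 3: 1 + 0.2 * 2.56 = 1.512
Step 4: T0 = 223.9 * 1.512 = 338.54 K

338.54


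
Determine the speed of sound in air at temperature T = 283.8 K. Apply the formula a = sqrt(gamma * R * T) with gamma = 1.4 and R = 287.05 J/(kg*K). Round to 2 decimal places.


Step 1: gamma * R * T = 1.4 * 287.05 * 283.8 = 114050.706
Step 2: a = sqrt(114050.706) = 337.71 m/s

337.71


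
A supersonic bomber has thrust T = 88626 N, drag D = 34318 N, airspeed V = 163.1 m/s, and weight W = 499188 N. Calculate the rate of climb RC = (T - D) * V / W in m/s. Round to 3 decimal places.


Step 1: Excess thrust = T - D = 88626 - 34318 = 54308 N
Step 2: Excess power = 54308 * 163.1 = 8857634.8 W
Step 3: RC = 8857634.8 / 499188 = 17.744 m/s

17.744


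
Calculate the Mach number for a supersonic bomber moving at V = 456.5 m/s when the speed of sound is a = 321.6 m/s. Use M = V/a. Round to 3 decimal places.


Step 1: M = V / a = 456.5 / 321.6
Step 2: M = 1.419

1.419


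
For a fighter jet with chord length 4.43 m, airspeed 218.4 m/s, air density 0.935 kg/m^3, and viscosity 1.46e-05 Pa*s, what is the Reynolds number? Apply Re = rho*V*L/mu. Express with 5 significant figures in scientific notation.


Step 1: Numerator = rho * V * L = 0.935 * 218.4 * 4.43 = 904.62372
Step 2: Re = 904.62372 / 1.46e-05
Step 3: Re = 6.1961e+07

6.1961e+07


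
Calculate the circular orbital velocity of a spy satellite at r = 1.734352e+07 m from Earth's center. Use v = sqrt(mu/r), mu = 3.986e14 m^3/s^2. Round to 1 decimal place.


Step 1: mu / r = 3.986e14 / 1.734352e+07 = 22982647.1212
Step 2: v = sqrt(22982647.1212) = 4794.0 m/s

4794.0
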